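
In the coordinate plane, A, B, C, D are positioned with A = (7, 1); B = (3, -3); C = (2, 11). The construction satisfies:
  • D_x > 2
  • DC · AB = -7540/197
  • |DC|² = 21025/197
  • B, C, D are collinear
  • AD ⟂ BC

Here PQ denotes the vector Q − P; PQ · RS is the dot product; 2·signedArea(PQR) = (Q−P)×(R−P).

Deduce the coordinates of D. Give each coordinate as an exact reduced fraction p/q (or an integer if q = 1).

1. D_x = 539/197  [B, C, D are collinear ∩ AD ⟂ BC]
2. D_y = 137/197  [B, C, D are collinear ∩ AD ⟂ BC]
   → D = (539/197, 137/197)

D = (539/197, 137/197)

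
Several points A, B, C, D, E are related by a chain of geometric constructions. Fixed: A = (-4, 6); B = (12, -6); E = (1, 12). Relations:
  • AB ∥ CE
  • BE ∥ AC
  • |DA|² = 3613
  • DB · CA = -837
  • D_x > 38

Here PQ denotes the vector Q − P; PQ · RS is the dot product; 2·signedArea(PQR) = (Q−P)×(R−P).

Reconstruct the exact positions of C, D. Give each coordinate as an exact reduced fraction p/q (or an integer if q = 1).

C = (-15, 24)
D = (39, -36)

1. C_x = -15  [AB ∥ CE ∩ BE ∥ AC]
2. C_y = 24  [AB ∥ CE ∩ BE ∥ AC]
   → C = (-15, 24)
3. D_x = 39  [line -11·x + 18·y + 1077 = 0 ∩ |DA|² = 3613]
4. D_y = -36  [line -11·x + 18·y + 1077 = 0 ∩ |DA|² = 3613]
   → D = (39, -36)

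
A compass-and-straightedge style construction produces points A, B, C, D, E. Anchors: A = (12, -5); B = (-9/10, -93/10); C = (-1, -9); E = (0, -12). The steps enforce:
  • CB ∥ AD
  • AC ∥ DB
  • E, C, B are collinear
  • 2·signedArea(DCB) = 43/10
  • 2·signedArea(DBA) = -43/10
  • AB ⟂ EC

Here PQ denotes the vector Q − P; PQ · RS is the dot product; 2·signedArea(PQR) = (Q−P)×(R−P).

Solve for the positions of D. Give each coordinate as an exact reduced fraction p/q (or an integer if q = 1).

1. D_x = 121/10  [AC ∥ DB ∩ CB ∥ AD]
2. D_y = -53/10  [AC ∥ DB ∩ CB ∥ AD]
   → D = (121/10, -53/10)

D = (121/10, -53/10)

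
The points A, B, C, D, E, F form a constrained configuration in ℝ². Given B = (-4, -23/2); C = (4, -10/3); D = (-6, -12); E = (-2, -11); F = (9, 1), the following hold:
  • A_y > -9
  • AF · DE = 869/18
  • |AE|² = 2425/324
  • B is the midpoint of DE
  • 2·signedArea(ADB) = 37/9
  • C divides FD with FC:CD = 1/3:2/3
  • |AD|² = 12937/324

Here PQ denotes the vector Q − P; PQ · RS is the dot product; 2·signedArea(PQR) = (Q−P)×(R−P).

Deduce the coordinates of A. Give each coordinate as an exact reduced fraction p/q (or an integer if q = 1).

1. A_x = -2/3  [AF · DE = 869/18 ∩ 2·signedArea(ADB) = 37/9]
2. A_y = -155/18  [AF · DE = 869/18 ∩ 2·signedArea(ADB) = 37/9]
   → A = (-2/3, -155/18)

A = (-2/3, -155/18)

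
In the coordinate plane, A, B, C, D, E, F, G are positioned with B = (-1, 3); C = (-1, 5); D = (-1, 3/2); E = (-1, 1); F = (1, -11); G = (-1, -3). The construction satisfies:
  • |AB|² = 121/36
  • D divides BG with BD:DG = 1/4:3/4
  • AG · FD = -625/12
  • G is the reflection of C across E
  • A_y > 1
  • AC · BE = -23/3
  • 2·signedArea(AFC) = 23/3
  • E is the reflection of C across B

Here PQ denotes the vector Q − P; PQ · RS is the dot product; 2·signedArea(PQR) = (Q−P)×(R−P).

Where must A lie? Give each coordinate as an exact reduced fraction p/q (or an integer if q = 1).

1. A_x = -1  [AG · FD = -625/12 ∩ AC · BE = -23/3]
2. A_y = 7/6  [AG · FD = -625/12 ∩ AC · BE = -23/3]
   → A = (-1, 7/6)

A = (-1, 7/6)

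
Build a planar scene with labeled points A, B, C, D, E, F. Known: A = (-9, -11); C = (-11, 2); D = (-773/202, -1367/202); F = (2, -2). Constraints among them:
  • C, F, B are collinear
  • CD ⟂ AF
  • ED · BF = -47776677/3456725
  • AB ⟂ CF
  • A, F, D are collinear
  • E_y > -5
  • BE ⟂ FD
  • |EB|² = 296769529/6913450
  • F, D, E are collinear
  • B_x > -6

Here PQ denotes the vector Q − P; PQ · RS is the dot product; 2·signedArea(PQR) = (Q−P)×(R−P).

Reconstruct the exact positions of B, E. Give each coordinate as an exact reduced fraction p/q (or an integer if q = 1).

B = (-1021/185, 58/185)
E = (-51199/37370, -177781/37370)

1. B_x = -1021/185  [C, F, B are collinear ∩ AB ⟂ CF]
2. B_y = 58/185  [C, F, B are collinear ∩ AB ⟂ CF]
   → B = (-1021/185, 58/185)
3. E_x = -51199/37370  [F, D, E are collinear ∩ BE ⟂ FD]
4. E_y = -177781/37370  [F, D, E are collinear ∩ BE ⟂ FD]
   → E = (-51199/37370, -177781/37370)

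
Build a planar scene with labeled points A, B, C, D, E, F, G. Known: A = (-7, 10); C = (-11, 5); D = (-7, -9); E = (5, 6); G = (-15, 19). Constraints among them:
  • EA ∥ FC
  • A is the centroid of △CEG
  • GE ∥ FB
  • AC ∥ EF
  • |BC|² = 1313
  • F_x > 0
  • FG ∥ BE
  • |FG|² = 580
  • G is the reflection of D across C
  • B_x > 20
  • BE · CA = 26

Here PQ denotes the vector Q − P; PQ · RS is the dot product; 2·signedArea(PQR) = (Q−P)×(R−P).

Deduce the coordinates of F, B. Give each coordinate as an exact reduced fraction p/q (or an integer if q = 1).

B = (21, -12)
F = (1, 1)

1. F_x = 1  [EA ∥ FC ∩ AC ∥ EF]
2. F_y = 1  [EA ∥ FC ∩ AC ∥ EF]
   → F = (1, 1)
3. B_x = 21  [FG ∥ BE ∩ GE ∥ FB]
4. B_y = -12  [FG ∥ BE ∩ GE ∥ FB]
   → B = (21, -12)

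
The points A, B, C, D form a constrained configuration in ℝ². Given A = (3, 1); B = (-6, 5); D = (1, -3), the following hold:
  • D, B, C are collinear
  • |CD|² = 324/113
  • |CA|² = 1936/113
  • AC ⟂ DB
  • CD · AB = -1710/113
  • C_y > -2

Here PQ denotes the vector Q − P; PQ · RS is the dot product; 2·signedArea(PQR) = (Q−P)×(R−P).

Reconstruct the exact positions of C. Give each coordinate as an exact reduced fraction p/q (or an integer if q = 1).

C = (-13/113, -195/113)

1. C_x = -13/113  [D, B, C are collinear ∩ AC ⟂ DB]
2. C_y = -195/113  [D, B, C are collinear ∩ AC ⟂ DB]
   → C = (-13/113, -195/113)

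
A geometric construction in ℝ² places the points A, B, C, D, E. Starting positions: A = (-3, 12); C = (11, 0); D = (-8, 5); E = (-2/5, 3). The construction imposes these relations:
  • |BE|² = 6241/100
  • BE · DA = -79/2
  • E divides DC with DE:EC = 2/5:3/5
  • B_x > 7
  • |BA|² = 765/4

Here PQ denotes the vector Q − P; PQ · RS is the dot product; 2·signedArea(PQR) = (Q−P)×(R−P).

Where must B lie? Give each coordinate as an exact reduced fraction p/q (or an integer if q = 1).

B = (15/2, 3)

1. B_x = 15/2  [line -5·x + -7·y + 117/2 = 0 ∩ |BE|² = 6241/100]
2. B_y = 3  [line -5·x + -7·y + 117/2 = 0 ∩ |BE|² = 6241/100]
   → B = (15/2, 3)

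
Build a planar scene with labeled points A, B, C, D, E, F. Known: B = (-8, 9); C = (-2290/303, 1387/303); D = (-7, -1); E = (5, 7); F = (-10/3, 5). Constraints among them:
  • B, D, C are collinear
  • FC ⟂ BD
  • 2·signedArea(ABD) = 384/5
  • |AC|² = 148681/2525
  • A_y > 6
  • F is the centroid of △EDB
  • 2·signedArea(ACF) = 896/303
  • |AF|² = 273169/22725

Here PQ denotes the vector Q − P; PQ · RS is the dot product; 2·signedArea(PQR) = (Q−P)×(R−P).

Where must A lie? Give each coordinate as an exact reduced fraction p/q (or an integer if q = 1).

1. A_x = -7/303  [2·signedArea(ABD) = 384/5 ∩ 2·signedArea(ACF) = 896/303]
2. A_y = 9137/1515  [2·signedArea(ABD) = 384/5 ∩ 2·signedArea(ACF) = 896/303]
   → A = (-7/303, 9137/1515)

A = (-7/303, 9137/1515)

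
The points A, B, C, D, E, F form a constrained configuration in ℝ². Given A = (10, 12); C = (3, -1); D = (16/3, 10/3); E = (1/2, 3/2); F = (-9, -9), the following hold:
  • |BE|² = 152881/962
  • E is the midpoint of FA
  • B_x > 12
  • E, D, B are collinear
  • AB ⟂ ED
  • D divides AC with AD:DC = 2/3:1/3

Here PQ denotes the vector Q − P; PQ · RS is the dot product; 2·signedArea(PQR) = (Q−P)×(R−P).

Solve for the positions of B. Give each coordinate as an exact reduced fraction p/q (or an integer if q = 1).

1. B_x = 5910/481  [E, D, B are collinear ∩ AB ⟂ ED]
2. B_y = 2872/481  [E, D, B are collinear ∩ AB ⟂ ED]
   → B = (5910/481, 2872/481)

B = (5910/481, 2872/481)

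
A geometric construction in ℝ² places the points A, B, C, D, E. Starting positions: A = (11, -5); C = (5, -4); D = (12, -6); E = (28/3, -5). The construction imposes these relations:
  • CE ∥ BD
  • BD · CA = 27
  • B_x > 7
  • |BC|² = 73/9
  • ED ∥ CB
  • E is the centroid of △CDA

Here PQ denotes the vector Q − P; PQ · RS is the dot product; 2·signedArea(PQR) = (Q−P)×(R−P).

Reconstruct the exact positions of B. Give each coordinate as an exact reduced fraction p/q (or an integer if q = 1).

1. B_x = 23/3  [CE ∥ BD ∩ ED ∥ CB]
2. B_y = -5  [CE ∥ BD ∩ ED ∥ CB]
   → B = (23/3, -5)

B = (23/3, -5)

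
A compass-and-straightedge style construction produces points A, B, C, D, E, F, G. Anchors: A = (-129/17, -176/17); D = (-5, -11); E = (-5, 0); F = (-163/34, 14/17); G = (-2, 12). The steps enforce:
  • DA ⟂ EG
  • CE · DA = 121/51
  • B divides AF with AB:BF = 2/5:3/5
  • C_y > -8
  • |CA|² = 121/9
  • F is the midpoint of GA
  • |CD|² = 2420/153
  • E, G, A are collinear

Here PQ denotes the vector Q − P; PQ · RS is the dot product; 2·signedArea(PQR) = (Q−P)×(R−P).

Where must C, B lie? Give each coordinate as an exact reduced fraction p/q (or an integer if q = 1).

B = (-110/17, -100/17)
C = (-299/51, -121/17)

1. C_x = -299/51  [line 44/17·x + -11/17·y + 539/51 = 0 ∩ |CD|² = 2420/153]
2. C_y = -121/17  [line 44/17·x + -11/17·y + 539/51 = 0 ∩ |CD|² = 2420/153]
   → C = (-299/51, -121/17)
3. B_x = -110/17  [B divides AF with AB:BF = 2/5:3/5]
4. B_y = -100/17  [B divides AF with AB:BF = 2/5:3/5]
   → B = (-110/17, -100/17)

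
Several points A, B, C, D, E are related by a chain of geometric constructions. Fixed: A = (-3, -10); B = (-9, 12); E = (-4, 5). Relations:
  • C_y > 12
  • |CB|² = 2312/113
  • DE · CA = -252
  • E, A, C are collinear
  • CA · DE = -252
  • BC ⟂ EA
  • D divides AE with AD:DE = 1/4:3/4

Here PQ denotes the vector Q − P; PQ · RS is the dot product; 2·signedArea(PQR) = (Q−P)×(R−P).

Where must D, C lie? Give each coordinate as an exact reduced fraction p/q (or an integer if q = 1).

C = (-507/113, 1390/113)
D = (-13/4, -25/4)

1. D_x = -13/4  [D divides AE with AD:DE = 1/4:3/4]
2. D_y = -25/4  [D divides AE with AD:DE = 1/4:3/4]
   → D = (-13/4, -25/4)
3. C_x = -507/113  [E, A, C are collinear ∩ BC ⟂ EA]
4. C_y = 1390/113  [E, A, C are collinear ∩ BC ⟂ EA]
   → C = (-507/113, 1390/113)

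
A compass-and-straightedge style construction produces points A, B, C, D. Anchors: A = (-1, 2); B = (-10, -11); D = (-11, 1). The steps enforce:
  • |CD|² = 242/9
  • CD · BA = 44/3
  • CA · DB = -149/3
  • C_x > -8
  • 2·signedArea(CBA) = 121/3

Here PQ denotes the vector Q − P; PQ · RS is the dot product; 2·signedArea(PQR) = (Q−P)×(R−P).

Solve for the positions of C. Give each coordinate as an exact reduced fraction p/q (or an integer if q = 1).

C = (-22/3, -8/3)

1. C_x = -22/3  [2·signedArea(CBA) = 121/3 ∩ CD · BA = 44/3]
2. C_y = -8/3  [2·signedArea(CBA) = 121/3 ∩ CD · BA = 44/3]
   → C = (-22/3, -8/3)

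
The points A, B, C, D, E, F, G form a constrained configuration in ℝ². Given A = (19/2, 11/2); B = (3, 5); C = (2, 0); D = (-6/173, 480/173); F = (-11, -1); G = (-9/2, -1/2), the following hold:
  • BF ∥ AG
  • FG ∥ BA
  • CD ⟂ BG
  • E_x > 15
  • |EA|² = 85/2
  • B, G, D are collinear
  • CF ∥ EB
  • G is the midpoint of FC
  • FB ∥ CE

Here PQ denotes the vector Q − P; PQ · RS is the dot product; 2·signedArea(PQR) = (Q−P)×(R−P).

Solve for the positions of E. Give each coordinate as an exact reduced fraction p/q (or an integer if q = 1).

1. E_x = 16  [CF ∥ EB ∩ FB ∥ CE]
2. E_y = 6  [CF ∥ EB ∩ FB ∥ CE]
   → E = (16, 6)

E = (16, 6)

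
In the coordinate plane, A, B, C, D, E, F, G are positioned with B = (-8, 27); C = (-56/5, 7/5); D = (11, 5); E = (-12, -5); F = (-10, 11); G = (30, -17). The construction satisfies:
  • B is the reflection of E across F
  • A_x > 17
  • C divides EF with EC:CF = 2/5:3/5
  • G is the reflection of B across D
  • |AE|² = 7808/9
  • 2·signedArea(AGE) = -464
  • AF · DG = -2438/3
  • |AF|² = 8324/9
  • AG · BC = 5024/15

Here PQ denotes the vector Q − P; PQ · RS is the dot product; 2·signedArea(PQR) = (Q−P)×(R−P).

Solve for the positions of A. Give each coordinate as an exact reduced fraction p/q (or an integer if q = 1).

1. A_x = 52/3  [2·signedArea(AGE) = -464 ∩ AF · DG = -2438/3]
2. A_y = -7/3  [2·signedArea(AGE) = -464 ∩ AF · DG = -2438/3]
   → A = (52/3, -7/3)

A = (52/3, -7/3)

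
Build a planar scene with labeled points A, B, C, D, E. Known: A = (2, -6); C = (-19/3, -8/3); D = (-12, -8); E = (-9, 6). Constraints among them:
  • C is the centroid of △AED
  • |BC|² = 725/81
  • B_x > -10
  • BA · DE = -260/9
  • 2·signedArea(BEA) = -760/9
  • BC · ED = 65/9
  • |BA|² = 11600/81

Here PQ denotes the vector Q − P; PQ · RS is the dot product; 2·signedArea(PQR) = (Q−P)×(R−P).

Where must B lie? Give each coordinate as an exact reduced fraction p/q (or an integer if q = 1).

1. B_x = -82/9  [2·signedArea(BEA) = -760/9 ∩ BC · ED = 65/9]
2. B_y = -14/9  [2·signedArea(BEA) = -760/9 ∩ BC · ED = 65/9]
   → B = (-82/9, -14/9)

B = (-82/9, -14/9)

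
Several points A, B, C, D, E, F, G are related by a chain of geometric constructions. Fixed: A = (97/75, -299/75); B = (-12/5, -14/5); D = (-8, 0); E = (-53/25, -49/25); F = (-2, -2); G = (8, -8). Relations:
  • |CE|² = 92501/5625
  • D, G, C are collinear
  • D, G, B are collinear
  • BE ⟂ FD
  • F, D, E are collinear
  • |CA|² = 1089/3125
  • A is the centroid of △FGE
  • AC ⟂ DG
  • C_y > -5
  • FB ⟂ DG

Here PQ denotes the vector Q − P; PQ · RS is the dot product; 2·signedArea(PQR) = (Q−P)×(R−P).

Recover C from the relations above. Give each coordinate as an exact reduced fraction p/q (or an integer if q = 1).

1. C_x = 386/375  [D, G, C are collinear ∩ AC ⟂ DG]
2. C_y = -1693/375  [D, G, C are collinear ∩ AC ⟂ DG]
   → C = (386/375, -1693/375)

C = (386/375, -1693/375)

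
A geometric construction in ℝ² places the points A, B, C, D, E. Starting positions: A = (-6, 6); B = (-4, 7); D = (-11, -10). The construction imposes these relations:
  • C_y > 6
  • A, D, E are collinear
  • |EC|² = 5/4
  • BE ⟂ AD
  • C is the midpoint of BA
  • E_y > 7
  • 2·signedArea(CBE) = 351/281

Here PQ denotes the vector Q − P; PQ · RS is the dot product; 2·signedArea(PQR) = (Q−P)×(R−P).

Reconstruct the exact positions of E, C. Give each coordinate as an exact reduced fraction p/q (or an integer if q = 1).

1. E_x = -1556/281  [A, D, E are collinear ∩ BE ⟂ AD]
2. E_y = 2102/281  [A, D, E are collinear ∩ BE ⟂ AD]
   → E = (-1556/281, 2102/281)
3. C_x = -5  [C is the midpoint of BA]
4. C_y = 13/2  [C is the midpoint of BA]
   → C = (-5, 13/2)

C = (-5, 13/2)
E = (-1556/281, 2102/281)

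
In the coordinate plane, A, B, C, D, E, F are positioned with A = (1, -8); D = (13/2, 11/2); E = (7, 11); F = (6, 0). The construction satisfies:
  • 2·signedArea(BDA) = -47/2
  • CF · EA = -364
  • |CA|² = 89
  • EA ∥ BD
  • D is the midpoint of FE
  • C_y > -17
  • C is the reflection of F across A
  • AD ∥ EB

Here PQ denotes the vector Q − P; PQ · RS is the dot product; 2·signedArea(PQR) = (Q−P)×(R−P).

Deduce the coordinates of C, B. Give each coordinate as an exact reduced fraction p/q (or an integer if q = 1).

1. C_x = -4  [C is the reflection of F across A]
2. C_y = -16  [C is the reflection of F across A]
   → C = (-4, -16)
3. B_x = 25/2  [EA ∥ BD ∩ AD ∥ EB]
4. B_y = 49/2  [EA ∥ BD ∩ AD ∥ EB]
   → B = (25/2, 49/2)

B = (25/2, 49/2)
C = (-4, -16)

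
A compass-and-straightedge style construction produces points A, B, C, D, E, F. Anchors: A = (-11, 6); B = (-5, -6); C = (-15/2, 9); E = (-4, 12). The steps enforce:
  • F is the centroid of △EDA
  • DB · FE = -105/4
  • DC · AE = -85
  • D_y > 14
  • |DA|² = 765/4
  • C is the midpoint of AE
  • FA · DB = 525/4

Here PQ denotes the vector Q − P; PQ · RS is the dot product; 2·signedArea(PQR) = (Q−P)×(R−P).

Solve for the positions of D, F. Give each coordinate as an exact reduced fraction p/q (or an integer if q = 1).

1. D_x = -1/2  [line -7·x + -6·y + 173/2 = 0 ∩ |DA|² = 765/4]
2. D_y = 15  [line -7·x + -6·y + 173/2 = 0 ∩ |DA|² = 765/4]
   → D = (-1/2, 15)
3. F_x = -31/6  [DB · FE = -105/4 ∩ F is the centroid of △EDA]
4. F_y = 11  [DB · FE = -105/4 ∩ F is the centroid of △EDA]
   → F = (-31/6, 11)

D = (-1/2, 15)
F = (-31/6, 11)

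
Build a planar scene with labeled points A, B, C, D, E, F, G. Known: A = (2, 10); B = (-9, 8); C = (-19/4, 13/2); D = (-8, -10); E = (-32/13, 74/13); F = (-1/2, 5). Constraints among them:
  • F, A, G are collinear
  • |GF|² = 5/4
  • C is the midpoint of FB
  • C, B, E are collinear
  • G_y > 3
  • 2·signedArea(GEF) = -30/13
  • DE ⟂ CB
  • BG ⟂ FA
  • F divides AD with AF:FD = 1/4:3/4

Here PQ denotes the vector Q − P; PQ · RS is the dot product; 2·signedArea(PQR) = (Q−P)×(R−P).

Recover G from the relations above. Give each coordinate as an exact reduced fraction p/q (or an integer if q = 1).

G = (-1, 4)

1. G_x = -1  [F, A, G are collinear ∩ BG ⟂ FA]
2. G_y = 4  [F, A, G are collinear ∩ BG ⟂ FA]
   → G = (-1, 4)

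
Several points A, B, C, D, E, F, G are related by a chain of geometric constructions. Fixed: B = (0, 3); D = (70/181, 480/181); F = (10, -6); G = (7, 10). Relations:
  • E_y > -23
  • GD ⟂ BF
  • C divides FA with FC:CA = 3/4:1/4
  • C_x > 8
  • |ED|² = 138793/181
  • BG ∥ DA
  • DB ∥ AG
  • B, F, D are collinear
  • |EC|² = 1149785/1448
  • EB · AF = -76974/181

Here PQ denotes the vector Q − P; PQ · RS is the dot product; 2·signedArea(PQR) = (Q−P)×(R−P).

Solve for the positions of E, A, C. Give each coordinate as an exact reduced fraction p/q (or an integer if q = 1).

A = (1337/181, 1747/181)
C = (5821/724, 4155/724)
E = (13, -22)

1. A_x = 1337/181  [DB ∥ AG ∩ BG ∥ DA]
2. A_y = 1747/181  [DB ∥ AG ∩ BG ∥ DA]
   → A = (1337/181, 1747/181)
3. C_x = 5821/724  [C divides FA with FC:CA = 3/4:1/4]
4. C_y = 4155/724  [C divides FA with FC:CA = 3/4:1/4]
   → C = (5821/724, 4155/724)
5. E_x = 13  [line -473/181·x + 2833/181·y + 68475/181 = 0 ∩ |ED|² = 138793/181]
6. E_y = -22  [line -473/181·x + 2833/181·y + 68475/181 = 0 ∩ |ED|² = 138793/181]
   → E = (13, -22)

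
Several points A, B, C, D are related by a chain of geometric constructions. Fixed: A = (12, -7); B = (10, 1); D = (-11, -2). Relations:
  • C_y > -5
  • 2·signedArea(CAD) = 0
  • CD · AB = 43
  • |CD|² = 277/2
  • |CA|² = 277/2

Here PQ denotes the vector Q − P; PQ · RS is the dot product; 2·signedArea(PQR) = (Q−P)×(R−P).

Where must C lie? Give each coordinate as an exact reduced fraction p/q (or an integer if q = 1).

C = (1/2, -9/2)

1. C_x = 1/2  [2·signedArea(CAD) = 0 ∩ CD · AB = 43]
2. C_y = -9/2  [2·signedArea(CAD) = 0 ∩ CD · AB = 43]
   → C = (1/2, -9/2)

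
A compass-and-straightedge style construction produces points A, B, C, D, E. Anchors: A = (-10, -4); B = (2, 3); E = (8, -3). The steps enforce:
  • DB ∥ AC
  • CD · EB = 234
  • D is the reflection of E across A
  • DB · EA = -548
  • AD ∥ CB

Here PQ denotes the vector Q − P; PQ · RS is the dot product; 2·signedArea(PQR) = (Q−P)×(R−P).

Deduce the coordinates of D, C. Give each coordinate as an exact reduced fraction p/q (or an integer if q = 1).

C = (20, 4)
D = (-28, -5)

1. D_x = -28  [D is the reflection of E across A]
2. D_y = -5  [D is the reflection of E across A]
   → D = (-28, -5)
3. C_x = 20  [AD ∥ CB ∩ DB ∥ AC]
4. C_y = 4  [AD ∥ CB ∩ DB ∥ AC]
   → C = (20, 4)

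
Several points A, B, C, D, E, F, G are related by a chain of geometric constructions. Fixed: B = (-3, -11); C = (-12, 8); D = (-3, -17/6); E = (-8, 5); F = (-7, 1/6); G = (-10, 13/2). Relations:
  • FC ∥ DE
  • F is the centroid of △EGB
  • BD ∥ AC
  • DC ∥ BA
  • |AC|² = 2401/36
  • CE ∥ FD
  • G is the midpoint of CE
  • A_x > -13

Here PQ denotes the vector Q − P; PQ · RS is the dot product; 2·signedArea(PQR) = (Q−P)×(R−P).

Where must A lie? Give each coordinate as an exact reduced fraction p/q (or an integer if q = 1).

A = (-12, -1/6)

1. A_x = -12  [BD ∥ AC ∩ DC ∥ BA]
2. A_y = -1/6  [BD ∥ AC ∩ DC ∥ BA]
   → A = (-12, -1/6)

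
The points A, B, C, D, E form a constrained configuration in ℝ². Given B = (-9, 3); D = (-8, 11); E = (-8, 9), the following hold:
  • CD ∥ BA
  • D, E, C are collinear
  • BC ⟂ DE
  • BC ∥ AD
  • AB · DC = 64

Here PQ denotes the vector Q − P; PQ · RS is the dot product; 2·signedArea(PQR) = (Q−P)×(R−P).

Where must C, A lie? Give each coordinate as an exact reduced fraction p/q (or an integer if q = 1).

A = (-9, 11)
C = (-8, 3)

1. C_x = -8  [D, E, C are collinear ∩ BC ⟂ DE]
2. C_y = 3  [D, E, C are collinear ∩ BC ⟂ DE]
   → C = (-8, 3)
3. A_x = -9  [BC ∥ AD ∩ CD ∥ BA]
4. A_y = 11  [BC ∥ AD ∩ CD ∥ BA]
   → A = (-9, 11)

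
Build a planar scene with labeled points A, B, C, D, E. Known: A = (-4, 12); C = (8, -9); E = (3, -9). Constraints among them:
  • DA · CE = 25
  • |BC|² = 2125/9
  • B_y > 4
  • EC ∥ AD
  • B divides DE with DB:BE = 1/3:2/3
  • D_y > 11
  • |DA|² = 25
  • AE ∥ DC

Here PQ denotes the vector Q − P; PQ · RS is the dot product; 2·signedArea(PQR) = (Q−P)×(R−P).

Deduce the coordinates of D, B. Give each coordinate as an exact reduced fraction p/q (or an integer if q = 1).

B = (5/3, 5)
D = (1, 12)

1. D_x = 1  [AE ∥ DC ∩ EC ∥ AD]
2. D_y = 12  [AE ∥ DC ∩ EC ∥ AD]
   → D = (1, 12)
3. B_x = 5/3  [B divides DE with DB:BE = 1/3:2/3]
4. B_y = 5  [B divides DE with DB:BE = 1/3:2/3]
   → B = (5/3, 5)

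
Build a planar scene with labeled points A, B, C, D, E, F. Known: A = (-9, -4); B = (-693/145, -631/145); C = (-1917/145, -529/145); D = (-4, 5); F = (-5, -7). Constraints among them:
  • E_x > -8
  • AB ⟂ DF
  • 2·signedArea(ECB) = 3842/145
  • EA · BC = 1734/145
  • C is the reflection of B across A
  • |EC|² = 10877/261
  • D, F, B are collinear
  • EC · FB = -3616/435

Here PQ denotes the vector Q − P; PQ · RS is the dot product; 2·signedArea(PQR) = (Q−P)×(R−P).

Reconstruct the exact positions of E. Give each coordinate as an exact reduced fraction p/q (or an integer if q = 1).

E = (-22/3, -1)

1. E_x = -22/3  [2·signedArea(ECB) = 3842/145 ∩ EA · BC = 1734/145]
2. E_y = -1  [2·signedArea(ECB) = 3842/145 ∩ EA · BC = 1734/145]
   → E = (-22/3, -1)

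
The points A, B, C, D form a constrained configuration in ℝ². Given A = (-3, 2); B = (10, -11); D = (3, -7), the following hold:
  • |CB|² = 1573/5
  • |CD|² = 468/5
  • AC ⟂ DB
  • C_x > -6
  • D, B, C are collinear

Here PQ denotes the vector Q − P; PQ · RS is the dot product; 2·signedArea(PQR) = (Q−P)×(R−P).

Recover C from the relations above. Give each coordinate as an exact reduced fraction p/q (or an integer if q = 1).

C = (-27/5, -11/5)

1. C_x = -27/5  [D, B, C are collinear ∩ AC ⟂ DB]
2. C_y = -11/5  [D, B, C are collinear ∩ AC ⟂ DB]
   → C = (-27/5, -11/5)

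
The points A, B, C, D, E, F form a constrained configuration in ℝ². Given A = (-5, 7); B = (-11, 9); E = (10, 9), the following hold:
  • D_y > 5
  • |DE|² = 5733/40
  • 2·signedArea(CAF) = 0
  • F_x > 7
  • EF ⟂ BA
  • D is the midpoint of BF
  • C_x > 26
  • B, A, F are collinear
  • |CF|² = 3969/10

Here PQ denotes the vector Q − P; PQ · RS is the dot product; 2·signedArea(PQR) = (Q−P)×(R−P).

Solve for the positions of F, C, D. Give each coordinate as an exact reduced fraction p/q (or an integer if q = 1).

C = (134/5, -18/5)
D = (-31/20, 117/20)
F = (79/10, 27/10)

1. F_x = 79/10  [B, A, F are collinear ∩ EF ⟂ BA]
2. F_y = 27/10  [B, A, F are collinear ∩ EF ⟂ BA]
   → F = (79/10, 27/10)
3. C_x = 134/5  [line 43/10·x + 129/10·y + -344/5 = 0 ∩ |CF|² = 3969/10]
4. C_y = -18/5  [line 43/10·x + 129/10·y + -344/5 = 0 ∩ |CF|² = 3969/10]
   → C = (134/5, -18/5)
5. D_x = -31/20  [D is the midpoint of BF]
6. D_y = 117/20  [D is the midpoint of BF]
   → D = (-31/20, 117/20)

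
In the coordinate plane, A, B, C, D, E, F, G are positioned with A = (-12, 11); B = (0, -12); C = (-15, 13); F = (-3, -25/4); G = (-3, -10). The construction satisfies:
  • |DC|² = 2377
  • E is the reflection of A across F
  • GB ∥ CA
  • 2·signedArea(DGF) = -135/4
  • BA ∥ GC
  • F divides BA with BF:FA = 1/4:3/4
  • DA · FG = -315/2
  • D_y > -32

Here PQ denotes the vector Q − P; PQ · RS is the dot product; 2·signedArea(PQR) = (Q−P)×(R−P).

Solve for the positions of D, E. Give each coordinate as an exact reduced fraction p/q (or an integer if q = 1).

1. D_x = 6  [2·signedArea(DGF) = -135/4 ∩ DA · FG = -315/2]
2. D_y = -31  [2·signedArea(DGF) = -135/4 ∩ DA · FG = -315/2]
   → D = (6, -31)
3. E_x = 6  [E is the reflection of A across F]
4. E_y = -47/2  [E is the reflection of A across F]
   → E = (6, -47/2)

D = (6, -31)
E = (6, -47/2)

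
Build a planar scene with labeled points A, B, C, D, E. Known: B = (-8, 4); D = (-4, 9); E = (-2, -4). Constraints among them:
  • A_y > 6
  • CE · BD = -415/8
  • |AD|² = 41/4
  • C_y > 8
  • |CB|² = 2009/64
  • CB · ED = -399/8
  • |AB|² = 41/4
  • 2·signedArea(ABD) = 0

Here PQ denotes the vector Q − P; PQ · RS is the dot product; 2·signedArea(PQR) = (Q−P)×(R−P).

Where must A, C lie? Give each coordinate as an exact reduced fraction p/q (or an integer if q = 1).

A = (-6, 13/2)
C = (-9/2, 67/8)

1. A_x = -6  [line -5·x + 4·y + -56 = 0 ∩ |AB|² = 41/4]
2. A_y = 13/2  [line -5·x + 4·y + -56 = 0 ∩ |AB|² = 41/4]
   → A = (-6, 13/2)
3. C_x = -9/2  [CB · ED = -399/8 ∩ CE · BD = -415/8]
4. C_y = 67/8  [CB · ED = -399/8 ∩ CE · BD = -415/8]
   → C = (-9/2, 67/8)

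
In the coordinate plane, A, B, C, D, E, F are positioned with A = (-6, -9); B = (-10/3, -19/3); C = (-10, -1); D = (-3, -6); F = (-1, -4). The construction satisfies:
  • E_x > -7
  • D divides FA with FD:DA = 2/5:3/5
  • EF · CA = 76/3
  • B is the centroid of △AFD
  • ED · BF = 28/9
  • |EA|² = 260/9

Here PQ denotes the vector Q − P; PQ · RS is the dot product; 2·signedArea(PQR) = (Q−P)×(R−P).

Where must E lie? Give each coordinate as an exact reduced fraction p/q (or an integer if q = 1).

1. E_x = -20/3  [ED · BF = 28/9 ∩ EF · CA = 76/3]
2. E_y = -11/3  [ED · BF = 28/9 ∩ EF · CA = 76/3]
   → E = (-20/3, -11/3)

E = (-20/3, -11/3)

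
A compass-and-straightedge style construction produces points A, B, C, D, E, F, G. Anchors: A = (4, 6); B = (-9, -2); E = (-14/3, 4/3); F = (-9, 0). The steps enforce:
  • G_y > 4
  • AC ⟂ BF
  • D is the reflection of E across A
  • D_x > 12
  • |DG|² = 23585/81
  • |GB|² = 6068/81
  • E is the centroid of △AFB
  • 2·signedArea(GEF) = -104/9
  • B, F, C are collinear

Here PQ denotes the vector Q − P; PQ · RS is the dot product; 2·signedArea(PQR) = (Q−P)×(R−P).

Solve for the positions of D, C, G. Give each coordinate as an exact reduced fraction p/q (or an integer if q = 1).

1. D_x = 38/3  [D is the reflection of E across A]
2. D_y = 32/3  [D is the reflection of E across A]
   → D = (38/3, 32/3)
3. C_x = -9  [B, F, C are collinear ∩ AC ⟂ BF]
4. C_y = 6  [B, F, C are collinear ∩ AC ⟂ BF]
   → C = (-9, 6)
5. G_x = -29/9  [line 4/3·x + -13/3·y + 212/9 = 0 ∩ |GB|² = 6068/81]
6. G_y = 40/9  [line 4/3·x + -13/3·y + 212/9 = 0 ∩ |GB|² = 6068/81]
   → G = (-29/9, 40/9)

C = (-9, 6)
D = (38/3, 32/3)
G = (-29/9, 40/9)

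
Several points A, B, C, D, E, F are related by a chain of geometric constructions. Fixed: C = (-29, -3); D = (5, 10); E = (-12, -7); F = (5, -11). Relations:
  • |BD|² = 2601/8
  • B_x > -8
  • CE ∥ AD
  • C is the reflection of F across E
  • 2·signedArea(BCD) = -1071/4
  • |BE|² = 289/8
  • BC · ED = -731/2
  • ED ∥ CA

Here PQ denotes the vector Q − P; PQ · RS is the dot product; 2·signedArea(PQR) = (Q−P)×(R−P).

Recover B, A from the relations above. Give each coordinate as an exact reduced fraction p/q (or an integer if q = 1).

A = (-12, 14)
B = (-31/4, -11/4)

1. B_x = -31/4  [2·signedArea(BCD) = -1071/4 ∩ BC · ED = -731/2]
2. B_y = -11/4  [2·signedArea(BCD) = -1071/4 ∩ BC · ED = -731/2]
   → B = (-31/4, -11/4)
3. A_x = -12  [CE ∥ AD ∩ ED ∥ CA]
4. A_y = 14  [CE ∥ AD ∩ ED ∥ CA]
   → A = (-12, 14)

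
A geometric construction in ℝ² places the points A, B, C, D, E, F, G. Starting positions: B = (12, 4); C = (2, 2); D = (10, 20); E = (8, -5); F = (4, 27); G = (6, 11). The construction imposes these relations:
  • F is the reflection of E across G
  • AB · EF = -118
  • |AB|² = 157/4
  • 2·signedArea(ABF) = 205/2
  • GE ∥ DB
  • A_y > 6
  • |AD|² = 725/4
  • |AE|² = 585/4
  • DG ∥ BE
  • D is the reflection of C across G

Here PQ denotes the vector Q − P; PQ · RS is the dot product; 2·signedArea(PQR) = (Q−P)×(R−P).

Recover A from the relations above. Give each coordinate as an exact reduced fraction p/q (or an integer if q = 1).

1. A_x = 13/2  [2·signedArea(ABF) = 205/2 ∩ AB · EF = -118]
2. A_y = 7  [2·signedArea(ABF) = 205/2 ∩ AB · EF = -118]
   → A = (13/2, 7)

A = (13/2, 7)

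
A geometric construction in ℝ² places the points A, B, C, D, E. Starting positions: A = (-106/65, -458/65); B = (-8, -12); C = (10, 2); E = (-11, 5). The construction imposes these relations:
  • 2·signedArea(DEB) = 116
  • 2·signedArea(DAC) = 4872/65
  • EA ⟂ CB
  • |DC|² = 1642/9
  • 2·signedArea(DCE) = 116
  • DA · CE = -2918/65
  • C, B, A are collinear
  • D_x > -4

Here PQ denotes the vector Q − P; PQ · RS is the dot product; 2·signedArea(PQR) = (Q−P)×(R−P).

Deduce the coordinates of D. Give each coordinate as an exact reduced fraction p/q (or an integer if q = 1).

1. D_x = -3  [2·signedArea(DCE) = 116 ∩ 2·signedArea(DAC) = 4872/65]
2. D_y = -5/3  [2·signedArea(DCE) = 116 ∩ 2·signedArea(DAC) = 4872/65]
   → D = (-3, -5/3)

D = (-3, -5/3)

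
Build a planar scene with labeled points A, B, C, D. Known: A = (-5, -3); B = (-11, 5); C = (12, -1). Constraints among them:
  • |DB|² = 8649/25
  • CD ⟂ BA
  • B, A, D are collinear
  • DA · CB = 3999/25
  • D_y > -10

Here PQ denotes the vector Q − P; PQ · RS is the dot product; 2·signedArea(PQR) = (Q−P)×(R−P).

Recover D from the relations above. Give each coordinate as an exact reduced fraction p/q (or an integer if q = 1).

D = (4/25, -247/25)

1. D_x = 4/25  [B, A, D are collinear ∩ CD ⟂ BA]
2. D_y = -247/25  [B, A, D are collinear ∩ CD ⟂ BA]
   → D = (4/25, -247/25)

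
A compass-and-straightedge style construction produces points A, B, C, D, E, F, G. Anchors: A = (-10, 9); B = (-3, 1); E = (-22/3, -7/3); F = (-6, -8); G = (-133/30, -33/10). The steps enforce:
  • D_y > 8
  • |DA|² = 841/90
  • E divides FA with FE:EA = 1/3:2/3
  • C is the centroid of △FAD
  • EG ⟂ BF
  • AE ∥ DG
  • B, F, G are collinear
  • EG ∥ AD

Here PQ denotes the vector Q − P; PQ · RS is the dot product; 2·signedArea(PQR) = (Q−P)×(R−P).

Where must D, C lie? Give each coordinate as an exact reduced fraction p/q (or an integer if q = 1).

C = (-77/10, 271/90)
D = (-71/10, 241/30)

1. D_x = -71/10  [AE ∥ DG ∩ EG ∥ AD]
2. D_y = 241/30  [AE ∥ DG ∩ EG ∥ AD]
   → D = (-71/10, 241/30)
3. C_x = -77/10  [C is the centroid of △FAD]
4. C_y = 271/90  [C is the centroid of △FAD]
   → C = (-77/10, 271/90)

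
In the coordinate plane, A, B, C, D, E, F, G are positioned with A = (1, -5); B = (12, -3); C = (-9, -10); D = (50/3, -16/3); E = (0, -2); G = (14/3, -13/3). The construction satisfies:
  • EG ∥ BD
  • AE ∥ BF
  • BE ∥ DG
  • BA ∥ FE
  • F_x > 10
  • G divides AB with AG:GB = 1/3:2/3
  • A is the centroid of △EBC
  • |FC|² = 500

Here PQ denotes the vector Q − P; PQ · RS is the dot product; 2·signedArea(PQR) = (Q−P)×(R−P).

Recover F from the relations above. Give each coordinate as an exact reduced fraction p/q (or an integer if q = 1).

F = (11, 0)

1. F_x = 11  [BA ∥ FE ∩ AE ∥ BF]
2. F_y = 0  [BA ∥ FE ∩ AE ∥ BF]
   → F = (11, 0)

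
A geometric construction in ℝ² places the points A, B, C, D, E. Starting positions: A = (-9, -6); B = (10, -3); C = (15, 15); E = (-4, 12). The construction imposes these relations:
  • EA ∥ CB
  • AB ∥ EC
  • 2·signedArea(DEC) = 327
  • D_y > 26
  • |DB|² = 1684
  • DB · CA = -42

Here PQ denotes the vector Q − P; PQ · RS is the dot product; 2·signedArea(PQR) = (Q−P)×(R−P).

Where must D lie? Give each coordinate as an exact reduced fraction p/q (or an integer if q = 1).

1. D_x = -18  [2·signedArea(DEC) = 327 ∩ DB · CA = -42]
2. D_y = 27  [2·signedArea(DEC) = 327 ∩ DB · CA = -42]
   → D = (-18, 27)

D = (-18, 27)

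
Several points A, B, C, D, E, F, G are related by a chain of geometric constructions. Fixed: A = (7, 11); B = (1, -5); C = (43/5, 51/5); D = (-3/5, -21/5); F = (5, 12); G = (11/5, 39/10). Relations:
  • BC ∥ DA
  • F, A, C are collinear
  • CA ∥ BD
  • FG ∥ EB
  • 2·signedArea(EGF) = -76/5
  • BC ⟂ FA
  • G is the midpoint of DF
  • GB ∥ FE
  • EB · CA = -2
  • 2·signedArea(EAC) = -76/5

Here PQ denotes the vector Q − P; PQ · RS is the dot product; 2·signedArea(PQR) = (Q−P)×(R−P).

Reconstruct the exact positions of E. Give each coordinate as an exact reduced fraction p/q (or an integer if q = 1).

E = (19/5, 31/10)

1. E_x = 19/5  [FG ∥ EB ∩ GB ∥ FE]
2. E_y = 31/10  [FG ∥ EB ∩ GB ∥ FE]
   → E = (19/5, 31/10)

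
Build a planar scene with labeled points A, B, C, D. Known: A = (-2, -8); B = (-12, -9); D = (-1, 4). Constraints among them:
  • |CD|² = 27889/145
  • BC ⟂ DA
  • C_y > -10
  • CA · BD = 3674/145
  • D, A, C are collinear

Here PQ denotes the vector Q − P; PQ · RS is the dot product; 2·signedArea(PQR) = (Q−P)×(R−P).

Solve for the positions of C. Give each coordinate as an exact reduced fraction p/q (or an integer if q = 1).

C = (-312/145, -1424/145)

1. C_x = -312/145  [D, A, C are collinear ∩ BC ⟂ DA]
2. C_y = -1424/145  [D, A, C are collinear ∩ BC ⟂ DA]
   → C = (-312/145, -1424/145)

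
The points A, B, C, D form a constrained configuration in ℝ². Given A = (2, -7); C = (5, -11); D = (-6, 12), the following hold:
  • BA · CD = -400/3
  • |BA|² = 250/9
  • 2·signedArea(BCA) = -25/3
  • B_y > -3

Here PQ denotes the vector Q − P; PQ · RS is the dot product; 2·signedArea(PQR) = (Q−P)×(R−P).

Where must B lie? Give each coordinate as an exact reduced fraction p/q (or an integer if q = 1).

B = (1/3, -2)

1. B_x = 1/3  [2·signedArea(BCA) = -25/3 ∩ BA · CD = -400/3]
2. B_y = -2  [2·signedArea(BCA) = -25/3 ∩ BA · CD = -400/3]
   → B = (1/3, -2)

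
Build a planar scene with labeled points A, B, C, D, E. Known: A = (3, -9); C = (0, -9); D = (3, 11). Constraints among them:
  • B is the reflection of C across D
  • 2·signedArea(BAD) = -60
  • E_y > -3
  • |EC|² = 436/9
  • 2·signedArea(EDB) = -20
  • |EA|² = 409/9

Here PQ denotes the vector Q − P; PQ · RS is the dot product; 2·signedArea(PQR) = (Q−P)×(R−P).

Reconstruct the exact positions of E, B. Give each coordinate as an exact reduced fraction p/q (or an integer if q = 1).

1. B_x = 6  [B is the reflection of C across D]
2. B_y = 31  [B is the reflection of C across D]
   → B = (6, 31)
3. E_x = 2  [line -20·x + 3·y + 47 = 0 ∩ |EA|² = 409/9]
4. E_y = -7/3  [line -20·x + 3·y + 47 = 0 ∩ |EA|² = 409/9]
   → E = (2, -7/3)

B = (6, 31)
E = (2, -7/3)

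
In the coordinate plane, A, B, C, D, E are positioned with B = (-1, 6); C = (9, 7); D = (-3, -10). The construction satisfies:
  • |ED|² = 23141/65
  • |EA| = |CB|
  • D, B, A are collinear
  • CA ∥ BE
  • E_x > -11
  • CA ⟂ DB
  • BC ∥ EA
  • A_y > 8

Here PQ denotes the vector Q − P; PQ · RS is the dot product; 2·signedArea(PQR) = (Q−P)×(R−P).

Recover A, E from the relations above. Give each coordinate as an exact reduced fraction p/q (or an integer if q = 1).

A = (-47/65, 534/65)
E = (-697/65, 469/65)

1. A_x = -47/65  [D, B, A are collinear ∩ CA ⟂ DB]
2. A_y = 534/65  [D, B, A are collinear ∩ CA ⟂ DB]
   → A = (-47/65, 534/65)
3. E_x = -697/65  [BC ∥ EA ∩ CA ∥ BE]
4. E_y = 469/65  [BC ∥ EA ∩ CA ∥ BE]
   → E = (-697/65, 469/65)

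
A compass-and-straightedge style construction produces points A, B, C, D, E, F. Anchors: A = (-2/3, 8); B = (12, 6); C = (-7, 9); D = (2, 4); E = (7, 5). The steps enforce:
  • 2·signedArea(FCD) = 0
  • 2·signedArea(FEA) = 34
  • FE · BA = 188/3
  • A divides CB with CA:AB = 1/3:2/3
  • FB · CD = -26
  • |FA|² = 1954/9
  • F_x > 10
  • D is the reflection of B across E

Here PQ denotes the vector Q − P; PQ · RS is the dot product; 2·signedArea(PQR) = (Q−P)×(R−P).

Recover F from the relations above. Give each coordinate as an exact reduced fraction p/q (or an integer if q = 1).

F = (11, -1)

1. F_x = 11  [2·signedArea(FCD) = 0 ∩ 2·signedArea(FEA) = 34]
2. F_y = -1  [2·signedArea(FCD) = 0 ∩ 2·signedArea(FEA) = 34]
   → F = (11, -1)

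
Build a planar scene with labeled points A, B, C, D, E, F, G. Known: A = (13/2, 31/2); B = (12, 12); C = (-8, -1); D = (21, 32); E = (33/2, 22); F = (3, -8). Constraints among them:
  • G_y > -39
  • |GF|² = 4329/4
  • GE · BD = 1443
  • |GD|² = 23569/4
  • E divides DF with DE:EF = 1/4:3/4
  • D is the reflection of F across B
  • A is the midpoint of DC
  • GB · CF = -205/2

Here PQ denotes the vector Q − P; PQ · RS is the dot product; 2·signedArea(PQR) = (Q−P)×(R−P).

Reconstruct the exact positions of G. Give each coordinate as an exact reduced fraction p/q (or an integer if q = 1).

G = (-21/2, -38)

1. G_x = -21/2  [GE · BD = 1443 ∩ GB · CF = -205/2]
2. G_y = -38  [GE · BD = 1443 ∩ GB · CF = -205/2]
   → G = (-21/2, -38)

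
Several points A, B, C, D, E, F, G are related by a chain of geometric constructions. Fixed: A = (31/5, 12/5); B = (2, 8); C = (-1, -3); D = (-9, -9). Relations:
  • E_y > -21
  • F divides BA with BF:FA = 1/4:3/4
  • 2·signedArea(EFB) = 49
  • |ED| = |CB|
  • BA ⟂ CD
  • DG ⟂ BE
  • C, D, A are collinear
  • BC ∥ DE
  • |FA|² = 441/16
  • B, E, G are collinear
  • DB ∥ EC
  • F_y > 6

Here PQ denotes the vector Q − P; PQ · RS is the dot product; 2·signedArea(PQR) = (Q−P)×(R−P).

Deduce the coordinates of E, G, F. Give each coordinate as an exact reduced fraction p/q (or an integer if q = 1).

1. E_x = -12  [DB ∥ EC ∩ BC ∥ DE]
2. E_y = -20  [DB ∥ EC ∩ BC ∥ DE]
   → E = (-12, -20)
3. G_x = -7  [B, E, G are collinear ∩ DG ⟂ BE]
4. G_y = -10  [B, E, G are collinear ∩ DG ⟂ BE]
   → G = (-7, -10)
5. F_x = 61/20  [F divides BA with BF:FA = 1/4:3/4]
6. F_y = 33/5  [F divides BA with BF:FA = 1/4:3/4]
   → F = (61/20, 33/5)

E = (-12, -20)
F = (61/20, 33/5)
G = (-7, -10)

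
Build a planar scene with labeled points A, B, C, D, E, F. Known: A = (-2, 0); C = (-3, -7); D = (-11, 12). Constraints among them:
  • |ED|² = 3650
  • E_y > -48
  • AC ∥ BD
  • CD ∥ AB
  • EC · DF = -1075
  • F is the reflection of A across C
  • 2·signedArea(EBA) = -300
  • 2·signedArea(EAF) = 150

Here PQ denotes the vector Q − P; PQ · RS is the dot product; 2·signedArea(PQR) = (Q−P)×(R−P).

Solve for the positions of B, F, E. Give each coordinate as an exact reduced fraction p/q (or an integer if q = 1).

1. B_x = -10  [AC ∥ BD ∩ CD ∥ AB]
2. B_y = 19  [AC ∥ BD ∩ CD ∥ AB]
   → B = (-10, 19)
3. F_x = -4  [F is the reflection of A across C]
4. F_y = -14  [F is the reflection of A across C]
   → F = (-4, -14)
5. E_x = 2  [EC · DF = -1075 ∩ 2·signedArea(EAF) = 150]
6. E_y = -47  [EC · DF = -1075 ∩ 2·signedArea(EAF) = 150]
   → E = (2, -47)

B = (-10, 19)
E = (2, -47)
F = (-4, -14)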